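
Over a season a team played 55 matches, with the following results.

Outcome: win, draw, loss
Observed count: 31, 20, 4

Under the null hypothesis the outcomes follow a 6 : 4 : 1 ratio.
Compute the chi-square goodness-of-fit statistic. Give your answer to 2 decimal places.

0.23

Ratio total = 11. Expected counts: 55×6/11 = 30, 55×4/11 = 20, 55×1/11 = 5.
win: (31 − 30)²/30 = 1/30 = 0.033
draw: (20 − 20)²/20 = 0/20 = 0.000
loss: (4 − 5)²/5 = 1/5 = 0.200
Sum = 0.23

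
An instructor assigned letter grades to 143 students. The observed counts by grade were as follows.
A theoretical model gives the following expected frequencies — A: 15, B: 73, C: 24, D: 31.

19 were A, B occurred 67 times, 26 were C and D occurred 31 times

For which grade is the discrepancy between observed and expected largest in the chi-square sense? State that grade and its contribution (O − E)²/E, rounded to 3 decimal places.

A, 1.067

χ² = (19−15)²/15 + (67−73)²/73 + (26−24)²/24 + (31−31)²/31
   = 1.0667 + 0.4932 + 0.1667 + 0.0000
The largest term is for A: 1.067.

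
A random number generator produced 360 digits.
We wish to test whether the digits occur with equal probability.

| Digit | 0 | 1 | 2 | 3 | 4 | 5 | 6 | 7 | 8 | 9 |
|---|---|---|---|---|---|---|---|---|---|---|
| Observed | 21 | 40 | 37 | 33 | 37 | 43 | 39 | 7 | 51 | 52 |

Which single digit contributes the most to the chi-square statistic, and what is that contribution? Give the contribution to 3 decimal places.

Expected count for each of the 10 categories: 360/10 = 36.
0: (21 − 36)²/36 = 225/36 = 6.2500
1: (40 − 36)²/36 = 16/36 = 0.4444
2: (37 − 36)²/36 = 1/36 = 0.0278
3: (33 − 36)²/36 = 9/36 = 0.2500
4: (37 − 36)²/36 = 1/36 = 0.0278
5: (43 − 36)²/36 = 49/36 = 1.3611
6: (39 − 36)²/36 = 9/36 = 0.2500
7: (7 − 36)²/36 = 841/36 = 23.3611
8: (51 − 36)²/36 = 225/36 = 6.2500
9: (52 − 36)²/36 = 256/36 = 7.1111
The largest term is for 7: 23.361.

7, 23.361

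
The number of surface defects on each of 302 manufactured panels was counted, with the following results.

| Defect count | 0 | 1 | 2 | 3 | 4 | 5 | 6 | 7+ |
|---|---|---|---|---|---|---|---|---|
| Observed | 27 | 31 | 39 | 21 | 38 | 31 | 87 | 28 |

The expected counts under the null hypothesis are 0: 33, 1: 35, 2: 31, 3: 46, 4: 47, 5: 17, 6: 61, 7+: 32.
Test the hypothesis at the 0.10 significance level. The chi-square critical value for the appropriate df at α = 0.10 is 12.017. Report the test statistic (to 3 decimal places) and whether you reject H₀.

0: (27 − 33)²/33 = 36/33 = 1.0909
1: (31 − 35)²/35 = 16/35 = 0.4571
2: (39 − 31)²/31 = 64/31 = 2.0645
3: (21 − 46)²/46 = 625/46 = 13.5870
4: (38 − 47)²/47 = 81/47 = 1.7234
5: (31 − 17)²/17 = 196/17 = 11.5294
6: (87 − 61)²/61 = 676/61 = 11.0820
7+: (28 − 32)²/32 = 16/32 = 0.5000
Sum = 42.034
df = 7. Since 42.034 > 12.017, we reject H₀.

42.034; reject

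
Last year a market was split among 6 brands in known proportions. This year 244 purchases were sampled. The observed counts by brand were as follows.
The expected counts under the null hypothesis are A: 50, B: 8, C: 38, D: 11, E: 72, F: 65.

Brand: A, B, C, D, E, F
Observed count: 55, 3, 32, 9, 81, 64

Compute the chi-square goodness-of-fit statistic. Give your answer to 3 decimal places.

6.076

χ² = (55−50)²/50 + (3−8)²/8 + (32−38)²/38 + (9−11)²/11 + (81−72)²/72 + (64−65)²/65
   = 0.5000 + 3.1250 + 0.9474 + 0.3636 + 1.1250 + 0.0154
Sum = 6.076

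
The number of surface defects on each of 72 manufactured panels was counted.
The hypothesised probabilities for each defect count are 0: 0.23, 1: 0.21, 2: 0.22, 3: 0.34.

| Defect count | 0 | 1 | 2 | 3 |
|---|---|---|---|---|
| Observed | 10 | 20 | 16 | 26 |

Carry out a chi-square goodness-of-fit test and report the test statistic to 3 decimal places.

Expected counts E_i = n·p_i: 72×0.23 = 16.56, 72×0.21 = 15.12, 72×0.22 = 15.84, 72×0.34 = 24.48.
0: (10 − 16.56)²/16.56 = 43.0336/16.56 = 2.5986
1: (20 − 15.12)²/15.12 = 23.8144/15.12 = 1.5750
2: (16 − 15.84)²/15.84 = 0.0256/15.84 = 0.0016
3: (26 − 24.48)²/24.48 = 2.3104/24.48 = 0.0944
Sum = 4.270

4.270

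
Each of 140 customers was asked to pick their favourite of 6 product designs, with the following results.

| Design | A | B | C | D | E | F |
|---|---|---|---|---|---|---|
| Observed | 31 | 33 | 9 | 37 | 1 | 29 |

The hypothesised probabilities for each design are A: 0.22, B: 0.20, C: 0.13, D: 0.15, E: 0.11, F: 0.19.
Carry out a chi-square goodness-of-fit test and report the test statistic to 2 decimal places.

Expected counts E_i = n·p_i: 140×0.22 = 30.8, 140×0.20 = 28, 140×0.13 = 18.2, 140×0.15 = 21, 140×0.11 = 15.4, 140×0.19 = 26.6.
A: (31 − 30.8)²/30.8 = 0.04/30.8 = 0.001
B: (33 − 28)²/28 = 25/28 = 0.893
C: (9 − 18.2)²/18.2 = 84.64/18.2 = 4.651
D: (37 − 21)²/21 = 256/21 = 12.190
E: (1 − 15.4)²/15.4 = 207.36/15.4 = 13.465
F: (29 − 26.6)²/26.6 = 5.76/26.6 = 0.217
Sum = 31.42

31.42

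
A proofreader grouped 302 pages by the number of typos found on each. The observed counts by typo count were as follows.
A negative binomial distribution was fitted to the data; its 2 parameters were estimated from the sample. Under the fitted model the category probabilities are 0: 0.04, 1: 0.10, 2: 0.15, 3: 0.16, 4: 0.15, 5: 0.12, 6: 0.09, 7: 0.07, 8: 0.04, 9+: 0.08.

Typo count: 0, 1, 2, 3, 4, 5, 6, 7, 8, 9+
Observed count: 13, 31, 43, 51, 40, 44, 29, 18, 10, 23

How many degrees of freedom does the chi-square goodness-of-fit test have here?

There are k = 10 categories and 2 parameters estimated from the data, so df = 10 − 1 − 2 = 7.

7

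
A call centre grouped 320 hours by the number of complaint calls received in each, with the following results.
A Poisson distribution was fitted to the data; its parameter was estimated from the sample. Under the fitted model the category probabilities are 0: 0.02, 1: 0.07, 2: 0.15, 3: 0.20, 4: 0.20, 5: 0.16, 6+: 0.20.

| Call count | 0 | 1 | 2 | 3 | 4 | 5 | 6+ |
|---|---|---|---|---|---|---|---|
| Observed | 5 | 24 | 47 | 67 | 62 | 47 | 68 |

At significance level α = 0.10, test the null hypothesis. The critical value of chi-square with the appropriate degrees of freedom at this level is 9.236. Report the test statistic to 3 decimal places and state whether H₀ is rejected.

1.239; do not reject

Expected counts E_i = n·p_i: 320×0.02 = 6.4, 320×0.07 = 22.4, 320×0.15 = 48, 320×0.20 = 64, 320×0.20 = 64, 320×0.16 = 51.2, 320×0.20 = 64.
cat         O        E   (O−E)²/E
0           5      6.4     0.3063
1          24     22.4     0.1143
2          47       48     0.0208
3          67       64     0.1406
4          62       64     0.0625
5          47     51.2     0.3445
6+         68       64     0.2500
Sum = 1.239
df = 5. Since 1.239 < 9.236, we do not reject H₀.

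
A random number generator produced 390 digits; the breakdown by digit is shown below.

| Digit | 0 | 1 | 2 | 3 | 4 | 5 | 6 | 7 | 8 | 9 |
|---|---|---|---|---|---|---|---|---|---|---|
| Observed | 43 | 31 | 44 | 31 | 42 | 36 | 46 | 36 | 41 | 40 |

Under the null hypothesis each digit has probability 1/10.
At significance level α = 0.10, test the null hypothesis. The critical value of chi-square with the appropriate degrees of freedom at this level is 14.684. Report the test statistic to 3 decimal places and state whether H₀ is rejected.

6.410; do not reject

Expected count for each of the 10 categories: 390/10 = 39.
0: (43 − 39)²/39 = 16/39 = 0.4103
1: (31 − 39)²/39 = 64/39 = 1.6410
2: (44 − 39)²/39 = 25/39 = 0.6410
3: (31 − 39)²/39 = 64/39 = 1.6410
4: (42 − 39)²/39 = 9/39 = 0.2308
5: (36 − 39)²/39 = 9/39 = 0.2308
6: (46 − 39)²/39 = 49/39 = 1.2564
7: (36 − 39)²/39 = 9/39 = 0.2308
8: (41 − 39)²/39 = 4/39 = 0.1026
9: (40 − 39)²/39 = 1/39 = 0.0256
Sum = 6.410
df = 9. Since 6.410 < 14.684, we do not reject H₀.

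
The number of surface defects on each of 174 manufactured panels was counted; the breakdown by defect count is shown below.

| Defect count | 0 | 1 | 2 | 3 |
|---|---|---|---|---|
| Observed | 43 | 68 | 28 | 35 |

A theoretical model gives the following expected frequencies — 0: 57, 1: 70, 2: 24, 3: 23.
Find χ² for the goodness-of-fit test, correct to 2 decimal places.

cat         O        E   (O−E)²/E
0          43       57      3.439
1          68       70      0.057
2          28       24      0.667
3          35       23      6.261
Sum = 10.42

10.42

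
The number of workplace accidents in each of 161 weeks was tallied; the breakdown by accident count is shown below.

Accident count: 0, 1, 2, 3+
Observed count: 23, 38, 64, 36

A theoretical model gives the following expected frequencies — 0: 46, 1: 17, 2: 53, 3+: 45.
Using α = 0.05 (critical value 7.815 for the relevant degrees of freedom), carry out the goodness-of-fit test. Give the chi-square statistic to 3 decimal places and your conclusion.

41.524; reject

χ² = (23−46)²/46 + (38−17)²/17 + (64−53)²/53 + (36−45)²/45
   = 11.5000 + 25.9412 + 2.2830 + 1.8000
Sum = 41.524
df = 3. Since 41.524 > 7.815, we reject H₀.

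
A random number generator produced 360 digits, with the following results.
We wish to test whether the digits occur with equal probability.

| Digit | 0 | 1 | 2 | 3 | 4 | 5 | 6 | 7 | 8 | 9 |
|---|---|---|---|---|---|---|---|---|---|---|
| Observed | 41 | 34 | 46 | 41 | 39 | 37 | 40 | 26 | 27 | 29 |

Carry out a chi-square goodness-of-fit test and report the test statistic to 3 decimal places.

Under H₀ each category has probability 1/10, so each expected count is 360/10 = 36.
χ² = (41−36)²/36 + (34−36)²/36 + (46−36)²/36 + (41−36)²/36 + (39−36)²/36 + (37−36)²/36 + (40−36)²/36 + (26−36)²/36 + (27−36)²/36 + (29−36)²/36
   = 0.6944 + 0.1111 + 2.7778 + 0.6944 + 0.2500 + 0.0278 + 0.4444 + 2.7778 + 2.2500 + 1.3611
Sum = 11.389

11.389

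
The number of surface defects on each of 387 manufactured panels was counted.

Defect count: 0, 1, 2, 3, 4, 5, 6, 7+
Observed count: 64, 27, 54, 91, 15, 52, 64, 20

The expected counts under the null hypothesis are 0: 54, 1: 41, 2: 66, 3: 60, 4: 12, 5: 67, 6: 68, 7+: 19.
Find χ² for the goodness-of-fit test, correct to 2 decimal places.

29.23

cat         O        E   (O−E)²/E
0          64       54      1.852
1          27       41      4.780
2          54       66      2.182
3          91       60     16.017
4          15       12      0.750
5          52       67      3.358
6          64       68      0.235
7+         20       19      0.053
Sum = 29.23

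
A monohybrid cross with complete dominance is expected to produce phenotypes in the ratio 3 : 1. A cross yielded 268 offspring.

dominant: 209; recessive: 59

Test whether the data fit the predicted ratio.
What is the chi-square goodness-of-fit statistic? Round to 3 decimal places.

1.274

Ratio total = 4. Expected counts: 268×3/4 = 201, 268×1/4 = 67.
χ² = (209−201)²/201 + (59−67)²/67
   = 0.3184 + 0.9552
Sum = 1.274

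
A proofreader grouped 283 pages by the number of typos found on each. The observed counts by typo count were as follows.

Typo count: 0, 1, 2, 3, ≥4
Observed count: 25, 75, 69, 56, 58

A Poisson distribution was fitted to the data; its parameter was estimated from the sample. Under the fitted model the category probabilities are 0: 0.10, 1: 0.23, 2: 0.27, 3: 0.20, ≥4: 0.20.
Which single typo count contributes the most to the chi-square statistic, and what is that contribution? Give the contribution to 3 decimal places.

1, 1.509

Expected counts E_i = n·p_i: 283×0.10 = 28.3, 283×0.23 = 65.09, 283×0.27 = 76.41, 283×0.20 = 56.6, 283×0.20 = 56.6.
0: (25 − 28.3)²/28.3 = 10.89/28.3 = 0.3848
1: (75 − 65.09)²/65.09 = 98.2081/65.09 = 1.5088
2: (69 − 76.41)²/76.41 = 54.9081/76.41 = 0.7186
3: (56 − 56.6)²/56.6 = 0.36/56.6 = 0.0064
≥4: (58 − 56.6)²/56.6 = 1.96/56.6 = 0.0346
The largest term is for 1: 1.509.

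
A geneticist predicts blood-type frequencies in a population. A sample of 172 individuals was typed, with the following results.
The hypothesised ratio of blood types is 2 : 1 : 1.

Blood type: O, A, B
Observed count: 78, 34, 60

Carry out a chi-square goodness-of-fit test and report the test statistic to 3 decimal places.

Ratio total = 4. Expected counts: 172×2/4 = 86, 172×1/4 = 43, 172×1/4 = 43.
χ² = (78−86)²/86 + (34−43)²/43 + (60−43)²/43
   = 0.7442 + 1.8837 + 6.7209
Sum = 9.349

9.349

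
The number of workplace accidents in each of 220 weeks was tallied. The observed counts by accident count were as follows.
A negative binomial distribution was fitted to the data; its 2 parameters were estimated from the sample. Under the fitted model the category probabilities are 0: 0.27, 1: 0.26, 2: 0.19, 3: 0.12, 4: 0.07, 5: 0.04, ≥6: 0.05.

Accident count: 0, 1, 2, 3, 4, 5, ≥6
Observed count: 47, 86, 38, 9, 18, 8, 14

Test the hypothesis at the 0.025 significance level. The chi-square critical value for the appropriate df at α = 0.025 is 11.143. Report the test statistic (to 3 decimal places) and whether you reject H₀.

Expected counts E_i = n·p_i: 220×0.27 = 59.4, 220×0.26 = 57.2, 220×0.19 = 41.8, 220×0.12 = 26.4, 220×0.07 = 15.4, 220×0.04 = 8.8, 220×0.05 = 11.
cat         O        E   (O−E)²/E
0          47     59.4     2.5886
1          86     57.2    14.5007
2          38     41.8     0.3455
3           9     26.4    11.4682
4          18     15.4     0.4390
5           8      8.8     0.0727
≥6         14       11     0.8182
Sum = 30.233
df = 4. Since 30.233 > 11.143, we reject H₀.

30.233; reject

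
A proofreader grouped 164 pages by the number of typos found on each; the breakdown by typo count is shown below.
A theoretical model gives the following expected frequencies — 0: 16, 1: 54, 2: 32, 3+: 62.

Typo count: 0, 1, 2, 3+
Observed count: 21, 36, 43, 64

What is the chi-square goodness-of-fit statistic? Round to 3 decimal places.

11.408

χ² = (21−16)²/16 + (36−54)²/54 + (43−32)²/32 + (64−62)²/62
   = 1.5625 + 6.0000 + 3.7813 + 0.0645
Sum = 11.408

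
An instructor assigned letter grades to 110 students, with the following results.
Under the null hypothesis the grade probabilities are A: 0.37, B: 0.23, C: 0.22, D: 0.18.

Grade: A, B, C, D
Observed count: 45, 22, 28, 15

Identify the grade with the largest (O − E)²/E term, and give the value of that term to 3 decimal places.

D, 1.164

Expected counts E_i = n·p_i: 110×0.37 = 40.7, 110×0.23 = 25.3, 110×0.22 = 24.2, 110×0.18 = 19.8.
cat         O        E   (O−E)²/E
A          45     40.7     0.4543
B          22     25.3     0.4304
C          28     24.2     0.5967
D          15     19.8     1.1636
The largest term is for D: 1.164.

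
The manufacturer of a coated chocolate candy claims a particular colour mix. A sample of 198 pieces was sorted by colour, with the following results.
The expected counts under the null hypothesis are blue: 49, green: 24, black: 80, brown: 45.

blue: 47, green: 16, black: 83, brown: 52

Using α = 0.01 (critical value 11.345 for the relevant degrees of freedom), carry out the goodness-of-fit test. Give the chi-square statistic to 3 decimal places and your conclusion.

3.950; do not reject

blue: (47 − 49)²/49 = 4/49 = 0.0816
green: (16 − 24)²/24 = 64/24 = 2.6667
black: (83 − 80)²/80 = 9/80 = 0.1125
brown: (52 − 45)²/45 = 49/45 = 1.0889
Sum = 3.950
df = 3. Since 3.950 < 11.345, we do not reject H₀.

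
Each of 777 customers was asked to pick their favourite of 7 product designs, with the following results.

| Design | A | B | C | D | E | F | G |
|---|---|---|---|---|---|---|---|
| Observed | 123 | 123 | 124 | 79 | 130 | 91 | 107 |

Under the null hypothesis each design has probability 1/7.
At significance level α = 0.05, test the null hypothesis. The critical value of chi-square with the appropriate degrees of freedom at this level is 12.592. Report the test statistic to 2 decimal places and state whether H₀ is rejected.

20.34; reject

Expected count for each of the 7 categories: 777/7 = 111.
cat         O        E   (O−E)²/E
A         123      111      1.297
B         123      111      1.297
C         124      111      1.523
D          79      111      9.225
E         130      111      3.252
F          91      111      3.604
G         107      111      0.144
Sum = 20.34
df = 6. Since 20.34 > 12.592, we reject H₀.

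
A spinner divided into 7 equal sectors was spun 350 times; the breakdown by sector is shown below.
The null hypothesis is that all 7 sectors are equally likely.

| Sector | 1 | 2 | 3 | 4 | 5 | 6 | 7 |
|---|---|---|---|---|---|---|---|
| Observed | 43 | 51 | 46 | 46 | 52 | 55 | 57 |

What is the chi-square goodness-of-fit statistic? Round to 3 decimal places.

3.200

Under H₀ each category has probability 1/7, so each expected count is 350/7 = 50.
cat         O        E   (O−E)²/E
1          43       50     0.9800
2          51       50     0.0200
3          46       50     0.3200
4          46       50     0.3200
5          52       50     0.0800
6          55       50     0.5000
7          57       50     0.9800
Sum = 3.200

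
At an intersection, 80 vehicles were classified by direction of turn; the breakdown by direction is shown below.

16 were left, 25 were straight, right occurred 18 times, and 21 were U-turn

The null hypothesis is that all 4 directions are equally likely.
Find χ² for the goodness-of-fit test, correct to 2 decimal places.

Under H₀ each category has probability 1/4, so each expected count is 80/4 = 20.
left: (16 − 20)²/20 = 16/20 = 0.800
straight: (25 − 20)²/20 = 25/20 = 1.250
right: (18 − 20)²/20 = 4/20 = 0.200
U-turn: (21 − 20)²/20 = 1/20 = 0.050
Sum = 2.30

2.30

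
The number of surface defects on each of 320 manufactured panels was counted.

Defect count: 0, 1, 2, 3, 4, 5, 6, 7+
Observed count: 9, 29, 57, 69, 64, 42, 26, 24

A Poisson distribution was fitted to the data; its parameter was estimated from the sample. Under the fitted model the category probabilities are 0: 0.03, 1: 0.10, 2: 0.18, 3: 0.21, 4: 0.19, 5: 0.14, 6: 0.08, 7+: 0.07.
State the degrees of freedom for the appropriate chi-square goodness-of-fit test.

There are k = 8 categories and 1 parameter estimated from the data, so df = 8 − 1 − 1 = 6.

6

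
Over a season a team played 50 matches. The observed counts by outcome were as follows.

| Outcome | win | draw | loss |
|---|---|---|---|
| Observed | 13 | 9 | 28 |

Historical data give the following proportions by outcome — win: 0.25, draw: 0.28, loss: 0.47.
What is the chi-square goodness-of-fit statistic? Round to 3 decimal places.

2.667

Expected counts E_i = n·p_i: 50×0.25 = 12.5, 50×0.28 = 14, 50×0.47 = 23.5.
win: (13 − 12.5)²/12.5 = 0.25/12.5 = 0.0200
draw: (9 − 14)²/14 = 25/14 = 1.7857
loss: (28 − 23.5)²/23.5 = 20.25/23.5 = 0.8617
Sum = 2.667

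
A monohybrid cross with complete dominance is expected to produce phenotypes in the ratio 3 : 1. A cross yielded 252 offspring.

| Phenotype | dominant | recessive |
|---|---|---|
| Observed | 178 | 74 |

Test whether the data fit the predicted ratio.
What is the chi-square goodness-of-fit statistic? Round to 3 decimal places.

2.561

Ratio total = 4. Expected counts: 252×3/4 = 189, 252×1/4 = 63.
dominant: (178 − 189)²/189 = 121/189 = 0.6402
recessive: (74 − 63)²/63 = 121/63 = 1.9206
Sum = 2.561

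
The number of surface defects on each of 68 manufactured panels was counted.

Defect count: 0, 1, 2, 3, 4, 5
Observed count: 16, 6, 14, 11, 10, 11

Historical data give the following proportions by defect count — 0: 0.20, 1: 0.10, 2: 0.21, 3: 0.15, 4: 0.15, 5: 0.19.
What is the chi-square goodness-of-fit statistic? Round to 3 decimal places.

Expected counts E_i = n·p_i: 68×0.20 = 13.6, 68×0.10 = 6.8, 68×0.21 = 14.28, 68×0.15 = 10.2, 68×0.15 = 10.2, 68×0.19 = 12.92.
χ² = (16−13.6)²/13.6 + (6−6.8)²/6.8 + (14−14.28)²/14.28 + (11−10.2)²/10.2 + (10−10.2)²/10.2 + (11−12.92)²/12.92
   = 0.4235 + 0.0941 + 0.0055 + 0.0627 + 0.0039 + 0.2853
Sum = 0.875

0.875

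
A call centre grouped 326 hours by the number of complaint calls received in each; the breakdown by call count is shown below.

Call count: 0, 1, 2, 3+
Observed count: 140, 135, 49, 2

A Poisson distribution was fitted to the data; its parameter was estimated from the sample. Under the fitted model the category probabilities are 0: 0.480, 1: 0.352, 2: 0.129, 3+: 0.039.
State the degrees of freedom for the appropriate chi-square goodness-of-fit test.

There are k = 4 categories and 1 parameter estimated from the data, so df = 4 − 1 − 1 = 2.

2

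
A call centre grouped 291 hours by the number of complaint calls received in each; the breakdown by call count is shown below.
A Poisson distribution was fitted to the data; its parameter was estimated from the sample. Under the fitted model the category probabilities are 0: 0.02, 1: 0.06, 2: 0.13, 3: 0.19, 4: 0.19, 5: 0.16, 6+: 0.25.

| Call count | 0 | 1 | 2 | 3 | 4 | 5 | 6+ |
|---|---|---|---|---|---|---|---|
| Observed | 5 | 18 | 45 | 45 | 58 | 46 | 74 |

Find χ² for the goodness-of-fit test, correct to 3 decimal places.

Expected counts E_i = n·p_i: 291×0.02 = 5.82, 291×0.06 = 17.46, 291×0.13 = 37.83, 291×0.19 = 55.29, 291×0.19 = 55.29, 291×0.16 = 46.56, 291×0.25 = 72.75.
χ² = (5−5.82)²/5.82 + (18−17.46)²/17.46 + (45−37.83)²/37.83 + (45−55.29)²/55.29 + (58−55.29)²/55.29 + (46−46.56)²/46.56 + (74−72.75)²/72.75
   = 0.1155 + 0.0167 + 1.3589 + 1.9151 + 0.1328 + 0.0067 + 0.0215
Sum = 3.567

3.567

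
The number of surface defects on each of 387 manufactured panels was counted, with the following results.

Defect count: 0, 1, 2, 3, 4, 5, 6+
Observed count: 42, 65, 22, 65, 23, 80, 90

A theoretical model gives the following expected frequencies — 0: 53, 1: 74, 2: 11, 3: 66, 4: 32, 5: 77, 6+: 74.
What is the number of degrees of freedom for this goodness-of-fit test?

There are k = 7 categories and no parameters were estimated from the data, so df = 7 − 1 = 6.

6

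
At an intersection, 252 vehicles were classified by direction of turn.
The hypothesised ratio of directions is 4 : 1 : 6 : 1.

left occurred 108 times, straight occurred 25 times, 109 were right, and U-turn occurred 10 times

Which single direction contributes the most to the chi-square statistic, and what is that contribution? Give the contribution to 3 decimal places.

Ratio total = 12. Expected counts: 252×4/12 = 84, 252×1/12 = 21, 252×6/12 = 126, 252×1/12 = 21.
cat           O        E   (O−E)²/E
left        108       84     6.8571
straight     25       21     0.7619
right       109      126     2.2937
U-turn       10       21     5.7619
The largest term is for left: 6.857.

left, 6.857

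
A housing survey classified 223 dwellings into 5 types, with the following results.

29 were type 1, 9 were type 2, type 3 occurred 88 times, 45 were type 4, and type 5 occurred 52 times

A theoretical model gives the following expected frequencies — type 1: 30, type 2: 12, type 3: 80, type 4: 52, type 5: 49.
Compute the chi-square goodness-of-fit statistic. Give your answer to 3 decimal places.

χ² = (29−30)²/30 + (9−12)²/12 + (88−80)²/80 + (45−52)²/52 + (52−49)²/49
   = 0.0333 + 0.7500 + 0.8000 + 0.9423 + 0.1837
Sum = 2.709

2.709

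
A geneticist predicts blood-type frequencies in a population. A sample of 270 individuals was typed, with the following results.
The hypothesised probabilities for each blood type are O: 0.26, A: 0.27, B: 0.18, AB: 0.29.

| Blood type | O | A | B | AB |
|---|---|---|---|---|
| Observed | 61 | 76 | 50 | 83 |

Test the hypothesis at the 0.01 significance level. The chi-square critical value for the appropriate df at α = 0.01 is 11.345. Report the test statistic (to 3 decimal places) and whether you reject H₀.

Expected counts E_i = n·p_i: 270×0.26 = 70.2, 270×0.27 = 72.9, 270×0.18 = 48.6, 270×0.29 = 78.3.
cat         O        E   (O−E)²/E
O          61     70.2     1.2057
A          76     72.9     0.1318
B          50     48.6     0.0403
AB         83     78.3     0.2821
Sum = 1.660
df = 3. Since 1.660 < 11.345, we do not reject H₀.

1.660; do not reject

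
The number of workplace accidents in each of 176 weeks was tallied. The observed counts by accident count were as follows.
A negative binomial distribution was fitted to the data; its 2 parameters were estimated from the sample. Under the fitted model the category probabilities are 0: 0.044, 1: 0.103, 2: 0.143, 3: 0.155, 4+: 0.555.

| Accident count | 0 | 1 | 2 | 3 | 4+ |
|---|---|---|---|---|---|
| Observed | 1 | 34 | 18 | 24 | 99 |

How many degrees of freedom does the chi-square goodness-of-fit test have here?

2

There are k = 5 categories and 2 parameters estimated from the data, so df = 5 − 1 − 2 = 2.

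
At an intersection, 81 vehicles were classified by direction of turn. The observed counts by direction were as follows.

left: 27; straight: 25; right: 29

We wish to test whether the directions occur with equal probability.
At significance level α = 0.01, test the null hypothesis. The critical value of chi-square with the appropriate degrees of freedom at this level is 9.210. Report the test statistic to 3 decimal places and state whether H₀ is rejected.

0.296; do not reject

Expected count for each of the 3 categories: 81/3 = 27.
cat           O        E   (O−E)²/E
left         27       27     0.0000
straight     25       27     0.1481
right        29       27     0.1481
Sum = 0.296
df = 2. Since 0.296 < 9.210, we do not reject H₀.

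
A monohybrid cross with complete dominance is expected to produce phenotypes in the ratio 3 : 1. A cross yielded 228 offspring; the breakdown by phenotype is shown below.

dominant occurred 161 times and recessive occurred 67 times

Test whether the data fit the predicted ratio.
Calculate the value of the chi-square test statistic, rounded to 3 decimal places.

Ratio total = 4. Expected counts: 228×3/4 = 171, 228×1/4 = 57.
dominant: (161 − 171)²/171 = 100/171 = 0.5848
recessive: (67 − 57)²/57 = 100/57 = 1.7544
Sum = 2.339

2.339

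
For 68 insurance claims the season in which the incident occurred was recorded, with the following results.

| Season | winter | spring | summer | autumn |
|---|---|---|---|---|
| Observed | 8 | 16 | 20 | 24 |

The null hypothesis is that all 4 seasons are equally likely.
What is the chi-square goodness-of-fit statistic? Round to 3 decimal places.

Under H₀ each category has probability 1/4, so each expected count is 68/4 = 17.
cat         O        E   (O−E)²/E
winter      8       17     4.7647
spring     16       17     0.0588
summer     20       17     0.5294
autumn     24       17     2.8824
Sum = 8.235

8.235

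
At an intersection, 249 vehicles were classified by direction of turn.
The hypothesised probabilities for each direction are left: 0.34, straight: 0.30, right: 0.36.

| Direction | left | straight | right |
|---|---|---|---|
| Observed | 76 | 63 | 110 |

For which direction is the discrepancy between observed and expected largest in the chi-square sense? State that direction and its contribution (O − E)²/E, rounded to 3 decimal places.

Expected counts E_i = n·p_i: 249×0.34 = 84.66, 249×0.30 = 74.7, 249×0.36 = 89.64.
χ² = (76−84.66)²/84.66 + (63−74.7)²/74.7 + (110−89.64)²/89.64
   = 0.8858 + 1.8325 + 4.6244
The largest term is for right: 4.624.

right, 4.624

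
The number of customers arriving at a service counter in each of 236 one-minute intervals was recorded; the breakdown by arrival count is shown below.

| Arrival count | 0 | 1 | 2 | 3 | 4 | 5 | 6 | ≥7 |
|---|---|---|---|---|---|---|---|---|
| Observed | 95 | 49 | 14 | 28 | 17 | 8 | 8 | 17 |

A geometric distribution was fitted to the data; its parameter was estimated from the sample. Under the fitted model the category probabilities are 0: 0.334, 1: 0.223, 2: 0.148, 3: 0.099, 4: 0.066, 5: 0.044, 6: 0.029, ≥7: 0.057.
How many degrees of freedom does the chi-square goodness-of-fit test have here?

6

There are k = 8 categories and 1 parameter estimated from the data, so df = 8 − 1 − 1 = 6.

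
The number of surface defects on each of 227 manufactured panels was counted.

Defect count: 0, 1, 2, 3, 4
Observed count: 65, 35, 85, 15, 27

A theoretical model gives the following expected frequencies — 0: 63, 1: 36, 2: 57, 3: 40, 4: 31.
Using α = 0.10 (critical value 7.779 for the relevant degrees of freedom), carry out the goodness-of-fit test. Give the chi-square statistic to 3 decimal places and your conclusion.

χ² = (65−63)²/63 + (35−36)²/36 + (85−57)²/57 + (15−40)²/40 + (27−31)²/31
   = 0.0635 + 0.0278 + 13.7544 + 15.6250 + 0.5161
Sum = 29.987
df = 4. Since 29.987 > 7.779, we reject H₀.

29.987; reject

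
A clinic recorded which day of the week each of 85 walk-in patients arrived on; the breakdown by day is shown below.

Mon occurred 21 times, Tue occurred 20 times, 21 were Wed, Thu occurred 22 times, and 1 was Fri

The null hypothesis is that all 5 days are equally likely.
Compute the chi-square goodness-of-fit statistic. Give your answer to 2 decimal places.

Expected count for each of the 5 categories: 85/5 = 17.
χ² = (21−17)²/17 + (20−17)²/17 + (21−17)²/17 + (22−17)²/17 + (1−17)²/17
   = 0.941 + 0.529 + 0.941 + 1.471 + 15.059
Sum = 18.94

18.94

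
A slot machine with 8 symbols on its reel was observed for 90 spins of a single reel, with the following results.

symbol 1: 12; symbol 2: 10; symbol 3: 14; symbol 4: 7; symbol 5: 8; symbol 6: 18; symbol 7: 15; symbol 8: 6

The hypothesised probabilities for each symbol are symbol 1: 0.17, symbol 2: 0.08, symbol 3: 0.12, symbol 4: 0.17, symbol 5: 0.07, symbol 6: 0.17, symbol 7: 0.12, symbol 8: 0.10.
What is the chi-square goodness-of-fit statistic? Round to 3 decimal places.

10.820

Expected counts E_i = n·p_i: 90×0.17 = 15.3, 90×0.08 = 7.2, 90×0.12 = 10.8, 90×0.17 = 15.3, 90×0.07 = 6.3, 90×0.17 = 15.3, 90×0.12 = 10.8, 90×0.10 = 9.
χ² = (12−15.3)²/15.3 + (10−7.2)²/7.2 + (14−10.8)²/10.8 + (7−15.3)²/15.3 + (8−6.3)²/6.3 + (18−15.3)²/15.3 + (15−10.8)²/10.8 + (6−9)²/9
   = 0.7118 + 1.0889 + 0.9481 + 4.5026 + 0.4587 + 0.4765 + 1.6333 + 1.0000
Sum = 10.820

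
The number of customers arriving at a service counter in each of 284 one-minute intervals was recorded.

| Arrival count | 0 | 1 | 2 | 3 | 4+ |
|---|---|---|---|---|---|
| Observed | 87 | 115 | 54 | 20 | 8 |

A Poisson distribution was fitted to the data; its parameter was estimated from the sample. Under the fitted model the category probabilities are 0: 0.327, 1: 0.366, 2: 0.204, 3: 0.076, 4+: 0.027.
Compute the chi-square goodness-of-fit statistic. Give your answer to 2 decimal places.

1.94

Expected counts E_i = n·p_i: 284×0.327 = 92.868, 284×0.366 = 103.944, 284×0.204 = 57.936, 284×0.076 = 21.584, 284×0.027 = 7.668.
0: (87 − 92.868)²/92.868 = 34.433424/92.868 = 0.371
1: (115 − 103.944)²/103.944 = 122.235136/103.944 = 1.176
2: (54 − 57.936)²/57.936 = 15.492096/57.936 = 0.267
3: (20 − 21.584)²/21.584 = 2.509056/21.584 = 0.116
4+: (8 − 7.668)²/7.668 = 0.110224/7.668 = 0.014
Sum = 1.94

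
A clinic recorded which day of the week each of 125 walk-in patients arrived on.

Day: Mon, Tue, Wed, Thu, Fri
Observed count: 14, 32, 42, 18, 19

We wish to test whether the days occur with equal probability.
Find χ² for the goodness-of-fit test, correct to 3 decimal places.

Under H₀ each category has probability 1/5, so each expected count is 125/5 = 25.
χ² = (14−25)²/25 + (32−25)²/25 + (42−25)²/25 + (18−25)²/25 + (19−25)²/25
   = 4.8400 + 1.9600 + 11.5600 + 1.9600 + 1.4400
Sum = 21.760

21.760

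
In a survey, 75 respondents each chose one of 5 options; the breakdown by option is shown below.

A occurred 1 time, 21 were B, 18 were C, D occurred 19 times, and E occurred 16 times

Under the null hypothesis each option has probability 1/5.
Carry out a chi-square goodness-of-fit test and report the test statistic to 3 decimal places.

Expected count for each of the 5 categories: 75/5 = 15.
A: (1 − 15)²/15 = 196/15 = 13.0667
B: (21 − 15)²/15 = 36/15 = 2.4000
C: (18 − 15)²/15 = 9/15 = 0.6000
D: (19 − 15)²/15 = 16/15 = 1.0667
E: (16 − 15)²/15 = 1/15 = 0.0667
Sum = 17.200

17.200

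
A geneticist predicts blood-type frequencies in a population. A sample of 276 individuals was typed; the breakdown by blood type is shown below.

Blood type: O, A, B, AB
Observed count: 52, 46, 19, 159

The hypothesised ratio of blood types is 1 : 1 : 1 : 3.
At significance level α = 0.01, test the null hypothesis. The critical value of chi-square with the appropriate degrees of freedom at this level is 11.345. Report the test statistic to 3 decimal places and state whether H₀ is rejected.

Ratio total = 6. Expected counts: 276×1/6 = 46, 276×1/6 = 46, 276×1/6 = 46, 276×3/6 = 138.
O: (52 − 46)²/46 = 36/46 = 0.7826
A: (46 − 46)²/46 = 0/46 = 0.0000
B: (19 − 46)²/46 = 729/46 = 15.8478
AB: (159 − 138)²/138 = 441/138 = 3.1957
Sum = 19.826
df = 3. Since 19.826 > 11.345, we reject H₀.

19.826; reject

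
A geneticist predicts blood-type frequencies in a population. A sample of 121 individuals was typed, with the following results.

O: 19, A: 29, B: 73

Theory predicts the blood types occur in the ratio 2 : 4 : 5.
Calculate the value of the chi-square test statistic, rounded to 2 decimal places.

11.41

Ratio total = 11. Expected counts: 121×2/11 = 22, 121×4/11 = 44, 121×5/11 = 55.
O: (19 − 22)²/22 = 9/22 = 0.409
A: (29 − 44)²/44 = 225/44 = 5.114
B: (73 − 55)²/55 = 324/55 = 5.891
Sum = 11.41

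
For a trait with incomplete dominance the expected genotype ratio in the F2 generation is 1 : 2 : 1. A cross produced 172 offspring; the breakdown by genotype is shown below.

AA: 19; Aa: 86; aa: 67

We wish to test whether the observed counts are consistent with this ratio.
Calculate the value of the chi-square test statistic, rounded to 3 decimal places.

Ratio total = 4. Expected counts: 172×1/4 = 43, 172×2/4 = 86, 172×1/4 = 43.
AA: (19 − 43)²/43 = 576/43 = 13.3953
Aa: (86 − 86)²/86 = 0/86 = 0.0000
aa: (67 − 43)²/43 = 576/43 = 13.3953
Sum = 26.791

26.791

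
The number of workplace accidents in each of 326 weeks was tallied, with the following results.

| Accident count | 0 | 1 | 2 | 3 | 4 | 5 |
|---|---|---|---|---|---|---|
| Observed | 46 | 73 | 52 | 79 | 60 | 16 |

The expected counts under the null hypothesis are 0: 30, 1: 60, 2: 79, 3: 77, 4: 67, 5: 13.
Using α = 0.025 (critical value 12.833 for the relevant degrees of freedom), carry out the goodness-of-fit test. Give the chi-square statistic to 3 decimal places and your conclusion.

22.053; reject

0: (46 − 30)²/30 = 256/30 = 8.5333
1: (73 − 60)²/60 = 169/60 = 2.8167
2: (52 − 79)²/79 = 729/79 = 9.2278
3: (79 − 77)²/77 = 4/77 = 0.0519
4: (60 − 67)²/67 = 49/67 = 0.7313
5: (16 − 13)²/13 = 9/13 = 0.6923
Sum = 22.053
df = 5. Since 22.053 > 12.833, we reject H₀.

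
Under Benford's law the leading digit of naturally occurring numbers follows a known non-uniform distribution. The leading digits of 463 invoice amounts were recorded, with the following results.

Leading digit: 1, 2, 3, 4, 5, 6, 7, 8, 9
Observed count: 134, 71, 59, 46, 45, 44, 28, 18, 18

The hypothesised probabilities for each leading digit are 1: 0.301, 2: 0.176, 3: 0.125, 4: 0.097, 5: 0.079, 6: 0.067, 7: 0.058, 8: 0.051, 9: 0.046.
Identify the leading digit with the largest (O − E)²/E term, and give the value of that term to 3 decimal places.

Expected counts E_i = n·p_i: 463×0.301 = 139.363, 463×0.176 = 81.488, 463×0.125 = 57.875, 463×0.097 = 44.911, 463×0.079 = 36.577, 463×0.067 = 31.021, 463×0.058 = 26.854, 463×0.051 = 23.613, 463×0.046 = 21.298.
cat         O        E   (O−E)²/E
1         134  139.363     0.2064
2          71   81.488     1.3499
3          59   57.875     0.0219
4          46   44.911     0.0264
5          45   36.577     1.9397
6          44   31.021     5.4303
7          28   26.854     0.0489
8          18   23.613     1.3343
9          18   21.298     0.5107
The largest term is for 6: 5.430.

6, 5.430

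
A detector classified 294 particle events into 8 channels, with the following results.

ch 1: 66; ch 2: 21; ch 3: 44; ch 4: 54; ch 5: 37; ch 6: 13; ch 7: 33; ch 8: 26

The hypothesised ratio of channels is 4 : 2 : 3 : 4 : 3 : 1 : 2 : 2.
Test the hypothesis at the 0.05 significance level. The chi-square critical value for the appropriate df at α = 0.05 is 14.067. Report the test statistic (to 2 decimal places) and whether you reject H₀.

Ratio total = 21. Expected counts: 294×4/21 = 56, 294×2/21 = 28, 294×3/21 = 42, 294×4/21 = 56, 294×3/21 = 42, 294×1/21 = 14, 294×2/21 = 28, 294×2/21 = 28.
cat         O        E   (O−E)²/E
ch 1       66       56      1.786
ch 2       21       28      1.750
ch 3       44       42      0.095
ch 4       54       56      0.071
ch 5       37       42      0.595
ch 6       13       14      0.071
ch 7       33       28      0.893
ch 8       26       28      0.143
Sum = 5.40
df = 7. Since 5.40 < 14.067, we do not reject H₀.

5.40; do not reject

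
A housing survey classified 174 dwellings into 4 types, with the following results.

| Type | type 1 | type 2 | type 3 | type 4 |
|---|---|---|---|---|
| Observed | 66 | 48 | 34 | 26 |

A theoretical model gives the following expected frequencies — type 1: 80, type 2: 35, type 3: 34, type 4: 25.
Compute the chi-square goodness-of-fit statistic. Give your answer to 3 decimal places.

7.319

type 1: (66 − 80)²/80 = 196/80 = 2.4500
type 2: (48 − 35)²/35 = 169/35 = 4.8286
type 3: (34 − 34)²/34 = 0/34 = 0.0000
type 4: (26 − 25)²/25 = 1/25 = 0.0400
Sum = 7.319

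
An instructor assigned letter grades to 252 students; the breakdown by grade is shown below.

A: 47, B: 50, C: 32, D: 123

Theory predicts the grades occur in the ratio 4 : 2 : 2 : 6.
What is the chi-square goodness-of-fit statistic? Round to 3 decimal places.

16.653

Ratio total = 14. Expected counts: 252×4/14 = 72, 252×2/14 = 36, 252×2/14 = 36, 252×6/14 = 108.
χ² = (47−72)²/72 + (50−36)²/36 + (32−36)²/36 + (123−108)²/108
   = 8.6806 + 5.4444 + 0.4444 + 2.0833
Sum = 16.653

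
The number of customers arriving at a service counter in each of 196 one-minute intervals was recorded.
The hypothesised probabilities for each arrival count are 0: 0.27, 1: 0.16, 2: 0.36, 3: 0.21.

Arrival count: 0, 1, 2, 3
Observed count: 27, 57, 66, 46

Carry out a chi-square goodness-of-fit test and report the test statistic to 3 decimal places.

34.523

Expected counts E_i = n·p_i: 196×0.27 = 52.92, 196×0.16 = 31.36, 196×0.36 = 70.56, 196×0.21 = 41.16.
cat         O        E   (O−E)²/E
0          27    52.92    12.6955
1          57    31.36    20.9633
2          66    70.56     0.2947
3          46    41.16     0.5691
Sum = 34.523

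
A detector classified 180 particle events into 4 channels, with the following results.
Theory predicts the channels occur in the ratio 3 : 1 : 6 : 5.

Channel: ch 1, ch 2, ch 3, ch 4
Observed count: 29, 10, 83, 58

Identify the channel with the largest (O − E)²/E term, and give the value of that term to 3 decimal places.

ch 3, 1.681

Ratio total = 15. Expected counts: 180×3/15 = 36, 180×1/15 = 12, 180×6/15 = 72, 180×5/15 = 60.
cat         O        E   (O−E)²/E
ch 1       29       36     1.3611
ch 2       10       12     0.3333
ch 3       83       72     1.6806
ch 4       58       60     0.0667
The largest term is for ch 3: 1.681.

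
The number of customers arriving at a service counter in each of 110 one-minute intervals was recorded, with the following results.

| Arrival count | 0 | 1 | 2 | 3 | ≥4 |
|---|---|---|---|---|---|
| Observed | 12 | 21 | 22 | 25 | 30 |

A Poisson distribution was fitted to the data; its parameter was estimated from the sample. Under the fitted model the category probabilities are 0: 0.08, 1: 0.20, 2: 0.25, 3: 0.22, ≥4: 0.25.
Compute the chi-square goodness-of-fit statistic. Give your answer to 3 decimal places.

Expected counts E_i = n·p_i: 110×0.08 = 8.8, 110×0.20 = 22, 110×0.25 = 27.5, 110×0.22 = 24.2, 110×0.25 = 27.5.
0: (12 − 8.8)²/8.8 = 10.24/8.8 = 1.1636
1: (21 − 22)²/22 = 1/22 = 0.0455
2: (22 − 27.5)²/27.5 = 30.25/27.5 = 1.1000
3: (25 − 24.2)²/24.2 = 0.64/24.2 = 0.0264
≥4: (30 − 27.5)²/27.5 = 6.25/27.5 = 0.2273
Sum = 2.563

2.563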